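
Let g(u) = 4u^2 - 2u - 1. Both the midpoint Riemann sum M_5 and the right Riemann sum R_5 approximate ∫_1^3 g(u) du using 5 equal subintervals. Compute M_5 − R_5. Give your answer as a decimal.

-5.92

M_5 = 24.56.
R_5 = 30.48.
M_5 − R_5 = -5.92.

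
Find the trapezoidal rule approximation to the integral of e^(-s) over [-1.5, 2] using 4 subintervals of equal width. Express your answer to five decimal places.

4.62018

Δs = (2 − (-1.5))/4 = 0.875.
f(-1.5) ≈ 4.48169, f(-0.625) ≈ 1.86825, f(0.25) ≈ 0.77880, f(1.125) ≈ 0.32465, f(2) ≈ 0.13534.
T_4 = (Δs/2)·[f(s_0) + 2f(s_1) + 2f(s_2) + 2f(s_3) + f(s_4)].
Sum ≈ 4.62018.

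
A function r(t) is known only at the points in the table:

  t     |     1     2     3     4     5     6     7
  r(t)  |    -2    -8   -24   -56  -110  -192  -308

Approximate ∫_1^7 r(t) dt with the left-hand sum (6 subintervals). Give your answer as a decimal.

-392

Δt = 1.
Sum = 1·[(-2) + (-8) + (-24) + (-56) + (-110) + (-192)] = -392.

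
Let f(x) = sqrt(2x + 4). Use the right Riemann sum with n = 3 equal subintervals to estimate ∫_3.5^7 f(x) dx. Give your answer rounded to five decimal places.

Δx = (7 − 3.5)/3 = 7/6.
Right endpoints: 14/3, 35/6, 7.
f(14/3) ≈ 3.65148, f(35/6) ≈ 3.95811, f(7) ≈ 4.24264.
Sum = Δx · [f(14/3) + f(35/6) + f(7)].
Sum ≈ 13.82761.

13.82761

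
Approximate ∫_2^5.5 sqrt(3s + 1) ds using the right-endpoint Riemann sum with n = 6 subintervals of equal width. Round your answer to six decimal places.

Δs = (5.5 − 2)/6 = 7/12.
Right endpoints: 31/12, 19/6, 3.75, 13/3, 59/12, 5.5.
f(31/12) ≈ 2.958040, f(19/6) ≈ 3.240370, f(3.75) ≈ 3.500000, f(13/3) ≈ 3.741657, f(59/12) ≈ 3.968627, f(5.5) ≈ 4.183300.
Sum = Δs · [f(31/12) + f(19/6) + f(3.75) + ...].
Sum ≈ 12.595330.

12.595330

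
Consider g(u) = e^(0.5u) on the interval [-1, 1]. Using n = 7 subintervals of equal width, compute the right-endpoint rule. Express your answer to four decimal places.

Δu = (1 − (-1))/7 = 2/7.
Right endpoints: -5/7, -3/7, -1/7, 1/7, 3/7, 5/7, 1.
g(-5/7) ≈ 0.6997, g(-3/7) ≈ 0.8071, g(-1/7) ≈ 0.9311, g(1/7) ≈ 1.0740, g(3/7) ≈ 1.2390, g(5/7) ≈ 1.4292, g(1) ≈ 1.6487.
Sum = Δu · [g(-5/7) + g(-3/7) + g(-1/7) + ...].
Sum ≈ 2.2368.

2.2368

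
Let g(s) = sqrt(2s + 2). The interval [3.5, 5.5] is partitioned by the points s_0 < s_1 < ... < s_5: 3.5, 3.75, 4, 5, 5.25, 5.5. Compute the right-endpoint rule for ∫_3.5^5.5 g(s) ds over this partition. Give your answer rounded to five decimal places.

Subinterval widths: 0.25, 0.25, 1, 0.25, 0.25.
Right endpoints: 3.75, 4, 5, 5.25, 5.5.
g(3.75) ≈ 3.08221, g(4) ≈ 3.16228, g(5) ≈ 3.46410, g(5.25) ≈ 3.53553, g(5.5) ≈ 3.60555.
Sum = Σ Δs_i · g(s_i).
Sum ≈ 6.81049.

6.81049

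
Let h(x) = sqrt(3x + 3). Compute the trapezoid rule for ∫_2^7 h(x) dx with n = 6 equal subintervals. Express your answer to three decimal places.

20.117

Δx = (7 − 2)/6 = 5/6.
h(2) ≈ 3.000, h(17/6) ≈ 3.391, h(11/3) ≈ 3.742, h(4.5) ≈ 4.062, h(16/3) ≈ 4.359, h(37/6) ≈ 4.637, h(7) ≈ 4.899.
T_6 = (Δx/2)·[h(x_0) + 2h(x_1) + ... + 2h(x_{5}) + h(x_6)].
Sum ≈ 20.117.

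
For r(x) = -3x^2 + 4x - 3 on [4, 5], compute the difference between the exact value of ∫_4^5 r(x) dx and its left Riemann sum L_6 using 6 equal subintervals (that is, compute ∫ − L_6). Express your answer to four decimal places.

-1.9028

Exact integral: ∫_4^5 r(x) dx = -46.
L_6 ≈ -44.097222.
Error ≈ -46 − (-44.097222) ≈ -1.9028.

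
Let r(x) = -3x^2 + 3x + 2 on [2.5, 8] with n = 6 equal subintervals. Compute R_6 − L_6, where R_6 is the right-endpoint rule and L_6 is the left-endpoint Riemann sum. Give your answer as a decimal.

-143.6875

R_6 ≈ -472.904514.
L_6 ≈ -329.217014.
R_6 − L_6 = -143.6875.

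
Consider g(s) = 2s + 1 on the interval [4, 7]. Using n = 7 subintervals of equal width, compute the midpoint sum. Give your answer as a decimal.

36

Δs = (7 − 4)/7 = 3/7.
Midpoints: 59/14, 65/14, 71/14, 5.5, 83/14, 89/14, 95/14.
g(59/14) = 66/7, g(65/14) = 72/7, g(71/14) = 78/7, g(5.5) = 12, g(83/14) = 90/7, g(89/14) = 96/7, g(95/14) = 102/7.
Sum = Δs · [g(59/14) + g(65/14) + g(71/14) + ...].
Sum = 36.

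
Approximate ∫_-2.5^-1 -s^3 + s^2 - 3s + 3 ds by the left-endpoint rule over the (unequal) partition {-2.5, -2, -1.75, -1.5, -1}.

32.16796875

Subinterval widths: 0.5, 0.25, 0.25, 0.5.
Left endpoints: -2.5, -2, -1.75, -1.5.
f(-2.5) = 32.375, f(-2) = 21, f(-1.75) = 16.671875, f(-1.5) = 13.125.
Sum = Σ Δs_i · f(s_i).
Sum = 32.16796875.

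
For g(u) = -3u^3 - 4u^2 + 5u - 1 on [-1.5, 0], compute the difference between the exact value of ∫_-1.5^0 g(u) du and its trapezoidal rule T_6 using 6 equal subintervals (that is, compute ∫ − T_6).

Exact integral: ∫_-1.5^0 g(u) du = -7.828125.
T_6 = -7.78515625.
Error = -7.828125 − (-7.78515625) = -0.04296875.

-0.04296875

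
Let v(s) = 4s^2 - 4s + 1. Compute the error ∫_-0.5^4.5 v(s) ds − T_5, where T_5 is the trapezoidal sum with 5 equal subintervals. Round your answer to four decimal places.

-3.3333

Exact integral: ∫_-0.5^4.5 v(s) ds ≈ 86.666667.
T_5 = 90.
Error ≈ 86.666667 − 90 ≈ -3.3333.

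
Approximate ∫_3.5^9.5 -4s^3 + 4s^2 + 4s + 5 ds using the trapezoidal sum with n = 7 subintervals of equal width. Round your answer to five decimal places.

Δs = (9.5 − 3.5)/7 = 6/7.
f(3.5) = -103.5, f(61/14) = -159501/686, f(73/14) = -296673/686, f(85/14) = -492885/686, f(97/14) = -758505/686, f(109/14) = -1103901/686, f(121/14) = -1539441/686, f(9.5) = -3025.5.
T_7 = (Δs/2)·[f(s_0) + 2f(s_1) + ... + 2f(s_{6}) + f(s_7)].
Sum ≈ -6777.36735.

-6777.36735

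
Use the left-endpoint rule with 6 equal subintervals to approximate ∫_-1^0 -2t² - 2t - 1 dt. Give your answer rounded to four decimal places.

-0.6759

Δt = (0 − (-1))/6 = 1/6.
Left endpoints: -1, -5/6, -2/3, -0.5, -1/3, -1/6.
f(-1) = -1, f(-5/6) = -13/18, f(-2/3) = -5/9, f(-0.5) = -0.5, f(-1/3) = -5/9, f(-1/6) = -13/18.
Sum = Δt · [f(-1) + f(-5/6) + f(-2/3) + ...].
Sum ≈ -0.6759.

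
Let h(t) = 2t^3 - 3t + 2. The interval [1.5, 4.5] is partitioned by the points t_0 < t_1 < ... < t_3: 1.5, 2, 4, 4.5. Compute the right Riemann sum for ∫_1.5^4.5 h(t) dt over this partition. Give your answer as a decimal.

Subinterval widths: 0.5, 2, 0.5.
Right endpoints: 2, 4, 4.5.
h(2) = 12, h(4) = 118, h(4.5) = 170.75.
Sum = Σ Δt_i · h(t_i).
Sum = 327.375.

327.375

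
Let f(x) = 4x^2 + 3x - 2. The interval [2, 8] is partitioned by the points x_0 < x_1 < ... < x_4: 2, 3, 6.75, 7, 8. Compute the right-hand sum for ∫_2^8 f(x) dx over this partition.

Subinterval widths: 1, 3.75, 0.25, 1.
Right endpoints: 3, 6.75, 7, 8.
f(3) = 43, f(6.75) = 200.5, f(7) = 215, f(8) = 278.
Sum = Σ Δx_i · f(x_i).
Sum = 1126.625.

1126.625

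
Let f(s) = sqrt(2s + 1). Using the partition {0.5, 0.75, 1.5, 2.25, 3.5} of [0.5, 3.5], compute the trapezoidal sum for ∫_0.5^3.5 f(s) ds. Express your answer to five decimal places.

6.58032

Subinterval widths: 0.25, 0.75, 0.75, 1.25.
f(0.5) ≈ 1.41421, f(0.75) ≈ 1.58114, f(1.5) ≈ 2.00000, f(2.25) ≈ 2.34521, f(3.5) ≈ 2.82843.
On each subinterval the trapezoid contributes (Δs_i/2)·[f(s_{i-1}) + f(s_i)].
Sum ≈ 6.58032.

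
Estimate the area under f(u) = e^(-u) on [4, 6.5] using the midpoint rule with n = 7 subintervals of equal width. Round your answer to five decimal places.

Δu = (6.5 − 4)/7 = 5/14.
Midpoints: 117/28, 127/28, 137/28, 5.25, 157/28, 167/28, 177/28.
f(117/28) ≈ 0.01532, f(127/28) ≈ 0.01072, f(137/28) ≈ 0.00750, f(5.25) ≈ 0.00525, f(157/28) ≈ 0.00367, f(167/28) ≈ 0.00257, f(177/28) ≈ 0.00180.
Sum = Δu · [f(117/28) + f(127/28) + f(137/28) + ...].
Sum ≈ 0.01672.

0.01672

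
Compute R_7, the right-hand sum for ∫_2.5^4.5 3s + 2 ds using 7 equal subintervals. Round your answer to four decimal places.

25.8571

Δs = (4.5 − 2.5)/7 = 2/7.
Right endpoints: 39/14, 43/14, 47/14, 51/14, 55/14, 59/14, 4.5.
f(39/14) = 145/14, f(43/14) = 157/14, f(47/14) = 169/14, f(51/14) = 181/14, f(55/14) = 193/14, f(59/14) = 205/14, f(4.5) = 15.5.
Sum = Δs · [f(39/14) + f(43/14) + f(47/14) + ...].
Sum ≈ 25.8571.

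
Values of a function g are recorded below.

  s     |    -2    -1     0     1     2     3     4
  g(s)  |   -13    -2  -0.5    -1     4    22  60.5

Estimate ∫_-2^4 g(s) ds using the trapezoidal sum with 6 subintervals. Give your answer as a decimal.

46.25

Δs = 1.
T_6 = (1/2)·[(-13) + 2·(-2) + 2·(-0.5) + 2·(-1) + 2·4 + 2·22 + 60.5] = 46.25.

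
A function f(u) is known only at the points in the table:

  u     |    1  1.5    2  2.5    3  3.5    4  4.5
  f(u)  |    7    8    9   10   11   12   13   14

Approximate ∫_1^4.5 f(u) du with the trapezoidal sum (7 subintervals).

36.75

Δu = 0.5.
T_7 = (0.5/2)·[7 + 2·8 + 2·9 + 2·10 + 2·11 + 2·12 + 2·13 + 14] = 36.75.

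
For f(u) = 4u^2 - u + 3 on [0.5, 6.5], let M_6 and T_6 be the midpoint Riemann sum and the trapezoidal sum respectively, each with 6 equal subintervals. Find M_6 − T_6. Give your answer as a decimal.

M_6 = 361.
T_6 = 367.
M_6 − T_6 = -6.

-6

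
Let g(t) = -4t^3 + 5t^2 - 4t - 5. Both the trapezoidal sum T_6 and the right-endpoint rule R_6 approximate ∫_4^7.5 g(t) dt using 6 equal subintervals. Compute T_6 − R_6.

T_6 ≈ -2422.30787.
R_6 ≈ -2785.21412.
T_6 − R_6 = 362.90625.

362.90625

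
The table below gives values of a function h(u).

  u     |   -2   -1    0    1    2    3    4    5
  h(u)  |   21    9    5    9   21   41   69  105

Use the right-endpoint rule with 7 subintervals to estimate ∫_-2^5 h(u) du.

Δu = 1.
Sum = 1·[9 + 5 + 9 + 21 + 41 + 69 + 105] = 259.

259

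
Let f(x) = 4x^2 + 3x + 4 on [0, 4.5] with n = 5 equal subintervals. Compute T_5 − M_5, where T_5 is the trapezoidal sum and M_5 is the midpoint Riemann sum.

3.645

T_5 = 172.305.
M_5 = 168.66.
T_5 − M_5 = 3.645.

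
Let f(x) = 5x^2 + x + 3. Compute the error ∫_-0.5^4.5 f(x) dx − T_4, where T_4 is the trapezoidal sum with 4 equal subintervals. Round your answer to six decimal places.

Exact integral: ∫_-0.5^4.5 f(x) dx ≈ 177.08333333.
T_4 = 183.59375.
Error ≈ 177.08333333 − 183.59375 ≈ -6.510417.

-6.510417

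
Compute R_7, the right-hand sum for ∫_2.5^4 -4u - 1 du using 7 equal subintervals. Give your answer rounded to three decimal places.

-21.643

Δu = (4 − 2.5)/7 = 3/14.
Right endpoints: 19/7, 41/14, 22/7, 47/14, 25/7, 53/14, 4.
f(19/7) = -83/7, f(41/14) = -89/7, f(22/7) = -95/7, f(47/14) = -101/7, f(25/7) = -107/7, f(53/14) = -113/7, f(4) = -17.
Sum = Δu · [f(19/7) + f(41/14) + f(22/7) + ...].
Sum ≈ -21.643.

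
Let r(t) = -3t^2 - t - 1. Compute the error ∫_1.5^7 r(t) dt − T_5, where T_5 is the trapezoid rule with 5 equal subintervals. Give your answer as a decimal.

Exact integral: ∫_1.5^7 r(t) dt = -368.5.
T_5 = -371.8275.
Error = -368.5 − (-371.8275) = 3.3275.

3.3275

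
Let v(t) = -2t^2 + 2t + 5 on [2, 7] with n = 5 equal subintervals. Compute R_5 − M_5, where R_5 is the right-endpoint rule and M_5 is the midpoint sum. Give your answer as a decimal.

-42.5

R_5 = -195.
M_5 = -152.5.
R_5 − M_5 = -42.5.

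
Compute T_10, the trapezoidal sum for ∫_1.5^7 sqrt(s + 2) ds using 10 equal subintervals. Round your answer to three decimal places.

13.632

Δs = (7 − 1.5)/10 = 0.55.
f(1.5) ≈ 1.871, f(2.05) ≈ 2.012, f(2.6) ≈ 2.145, f(3.15) ≈ 2.269, f(3.7) ≈ 2.387, f(4.25) ≈ 2.500, f(4.8) ≈ 2.608, f(5.35) ≈ 2.711, f(5.9) ≈ 2.811, f(6.45) ≈ 2.907, f(7) ≈ 3.000.
T_10 = (Δs/2)·[f(s_0) + 2f(s_1) + ... + 2f(s_{9}) + f(s_10)].
Sum ≈ 13.632.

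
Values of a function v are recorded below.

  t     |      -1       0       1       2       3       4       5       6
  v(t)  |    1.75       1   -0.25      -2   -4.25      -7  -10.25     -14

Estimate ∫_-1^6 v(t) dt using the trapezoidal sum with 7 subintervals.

-28.875

Δt = 1.
T_7 = (1/2)·[1.75 + 2·1 + 2·(-0.25) + 2·(-2) + 2·(-4.25) + 2·(-7) + 2·(-10.25) + (-14)] = -28.875.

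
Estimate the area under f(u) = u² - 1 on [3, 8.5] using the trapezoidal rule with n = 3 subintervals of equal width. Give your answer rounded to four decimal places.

193.2894

Δu = (8.5 − 3)/3 = 11/6.
f(3) = 8, f(29/6) = 805/36, f(20/3) = 391/9, f(8.5) = 71.25.
T_3 = (Δu/2)·[f(u_0) + 2f(u_1) + 2f(u_2) + f(u_3)].
Sum ≈ 193.2894.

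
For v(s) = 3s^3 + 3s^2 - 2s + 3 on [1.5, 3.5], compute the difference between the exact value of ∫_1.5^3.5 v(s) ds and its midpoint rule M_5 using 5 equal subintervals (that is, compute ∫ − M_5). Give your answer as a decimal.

Exact integral: ∫_1.5^3.5 v(s) ds = 144.25.
M_5 = 143.57.
Error = 144.25 − 143.57 = 0.68.

0.68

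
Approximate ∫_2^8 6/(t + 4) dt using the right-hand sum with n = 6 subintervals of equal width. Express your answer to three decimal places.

3.919

Δt = (8 − 2)/6 = 1.
Right endpoints: 3, 4, 5, 6, 7, 8.
f(3) = 6/7, f(4) = 0.75, f(5) = 2/3, f(6) = 0.6, f(7) = 6/11, f(8) = 0.5.
Sum = Δt · [f(3) + f(4) + f(5) + ...].
Sum ≈ 3.919.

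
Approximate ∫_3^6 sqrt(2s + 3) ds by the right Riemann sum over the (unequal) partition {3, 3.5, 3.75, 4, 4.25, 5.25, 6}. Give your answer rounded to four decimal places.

Subinterval widths: 0.5, 0.25, 0.25, 0.25, 1, 0.75.
Right endpoints: 3.5, 3.75, 4, 4.25, 5.25, 6.
f(3.5) ≈ 3.1623, f(3.75) ≈ 3.2404, f(4) ≈ 3.3166, f(4.25) ≈ 3.3912, f(5.25) ≈ 3.6742, f(6) ≈ 3.8730.
Sum = Σ Δs_i · f(s_i).
Sum ≈ 10.6472.

10.6472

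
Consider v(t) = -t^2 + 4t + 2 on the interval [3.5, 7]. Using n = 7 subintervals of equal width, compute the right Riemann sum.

-25.375

Δt = (7 − 3.5)/7 = 0.5.
Right endpoints: 4, 4.5, 5, 5.5, 6, 6.5, 7.
v(4) = 2, v(4.5) = -0.25, v(5) = -3, v(5.5) = -6.25, v(6) = -10, v(6.5) = -14.25, v(7) = -19.
Sum = Δt · [v(4) + v(4.5) + v(5) + ...].
Sum = -25.375.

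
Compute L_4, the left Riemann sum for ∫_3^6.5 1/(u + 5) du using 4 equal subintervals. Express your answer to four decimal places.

Δu = (6.5 − 3)/4 = 0.875.
Left endpoints: 3, 3.875, 4.75, 5.625.
f(3) = 0.125, f(3.875) = 8/71, f(4.75) = 4/39, f(5.625) = 8/85.
Sum = Δu · [f(3) + f(3.875) + f(4.75) + f(5.625)].
Sum ≈ 0.3801.

0.3801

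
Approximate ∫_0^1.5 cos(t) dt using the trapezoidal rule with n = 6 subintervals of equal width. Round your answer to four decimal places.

0.9923

Δt = (1.5 − 0)/6 = 0.25.
f(0) ≈ 1.0000, f(0.25) ≈ 0.9689, f(0.5) ≈ 0.8776, f(0.75) ≈ 0.7317, f(1) ≈ 0.5403, f(1.25) ≈ 0.3153, f(1.5) ≈ 0.0707.
T_6 = (Δt/2)·[f(t_0) + 2f(t_1) + ... + 2f(t_{5}) + f(t_6)].
Sum ≈ 0.9923.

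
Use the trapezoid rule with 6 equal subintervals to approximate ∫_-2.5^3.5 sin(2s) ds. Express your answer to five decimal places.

Δs = (3.5 − (-2.5))/6 = 1.
f(-2.5) ≈ 0.95892, f(-1.5) ≈ -0.14112, f(-0.5) ≈ -0.84147, f(0.5) ≈ 0.84147, f(1.5) ≈ 0.14112, f(2.5) ≈ -0.95892, f(3.5) ≈ 0.65699.
T_6 = (Δs/2)·[f(s_0) + 2f(s_1) + ... + 2f(s_{5}) + f(s_6)].
Sum ≈ -0.15097.

-0.15097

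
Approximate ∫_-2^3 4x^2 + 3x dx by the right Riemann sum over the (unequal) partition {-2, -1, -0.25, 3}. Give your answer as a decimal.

Subinterval widths: 1, 0.75, 3.25.
Right endpoints: -1, -0.25, 3.
f(-1) = 1, f(-0.25) = -0.5, f(3) = 45.
Sum = Σ Δx_i · f(x_i).
Sum = 146.875.

146.875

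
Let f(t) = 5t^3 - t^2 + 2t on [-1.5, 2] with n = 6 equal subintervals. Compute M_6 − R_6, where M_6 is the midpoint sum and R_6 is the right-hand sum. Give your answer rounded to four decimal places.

-18.9386

M_6 ≈ 11.357277.
R_6 ≈ 30.295862.
M_6 − R_6 ≈ -18.9386.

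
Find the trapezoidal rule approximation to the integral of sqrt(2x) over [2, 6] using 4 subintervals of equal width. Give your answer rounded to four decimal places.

11.1722

Δx = (6 − 2)/4 = 1.
f(2) ≈ 2.0000, f(3) ≈ 2.4495, f(4) ≈ 2.8284, f(5) ≈ 3.1623, f(6) ≈ 3.4641.
T_4 = (Δx/2)·[f(x_0) + 2f(x_1) + 2f(x_2) + 2f(x_3) + f(x_4)].
Sum ≈ 11.1722.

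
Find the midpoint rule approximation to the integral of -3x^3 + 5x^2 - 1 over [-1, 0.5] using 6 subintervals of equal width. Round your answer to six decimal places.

1.021484

Δx = (0.5 − (-1))/6 = 0.25.
Midpoints: -0.875, -0.625, -0.375, -0.125, 0.125, 0.375.
f(-0.875) = 2477/512, f(-0.625) = 863/512, f(-0.375) = -71/512, f(-0.125) = -469/512, f(0.125) = -475/512, f(0.375) = -233/512.
Sum = Δx · [f(-0.875) + f(-0.625) + f(-0.375) + ...].
Sum ≈ 1.021484.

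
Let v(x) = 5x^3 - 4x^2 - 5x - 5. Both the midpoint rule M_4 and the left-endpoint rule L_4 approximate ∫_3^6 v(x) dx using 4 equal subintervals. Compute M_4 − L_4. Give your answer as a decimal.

281.4609375

M_4 = 1175.3203125.
L_4 = 893.859375.
M_4 − L_4 = 281.4609375.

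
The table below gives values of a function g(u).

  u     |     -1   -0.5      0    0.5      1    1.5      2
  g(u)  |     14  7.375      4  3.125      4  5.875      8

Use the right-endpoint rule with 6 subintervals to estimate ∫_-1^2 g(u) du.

16.1875

Δu = 0.5.
Sum = 0.5·[7.375 + 4 + 3.125 + 4 + 5.875 + 8] = 16.1875.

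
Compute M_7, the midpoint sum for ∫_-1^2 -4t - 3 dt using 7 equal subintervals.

-15

Δt = (2 − (-1))/7 = 3/7.
Midpoints: -11/14, -5/14, 1/14, 0.5, 13/14, 19/14, 25/14.
f(-11/14) = 1/7, f(-5/14) = -11/7, f(1/14) = -23/7, f(0.5) = -5, f(13/14) = -47/7, f(19/14) = -59/7, f(25/14) = -71/7.
Sum = Δt · [f(-11/14) + f(-5/14) + f(1/14) + ...].
Sum = -15.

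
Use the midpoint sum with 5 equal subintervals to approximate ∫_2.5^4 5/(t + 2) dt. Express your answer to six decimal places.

Δt = (4 − 2.5)/5 = 0.3.
Midpoints: 2.65, 2.95, 3.25, 3.55, 3.85.
f(2.65) = 100/93, f(2.95) = 100/99, f(3.25) = 20/21, f(3.55) = 100/111, f(3.85) = 100/117.
Sum = Δt · [f(2.65) + f(2.95) + f(3.25) + f(3.55) + f(3.85)].
Sum ≈ 1.438006.

1.438006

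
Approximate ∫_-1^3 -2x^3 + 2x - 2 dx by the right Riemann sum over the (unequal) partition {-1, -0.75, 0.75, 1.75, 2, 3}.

-65.3984375

Subinterval widths: 0.25, 1.5, 1, 0.25, 1.
Right endpoints: -0.75, 0.75, 1.75, 2, 3.
f(-0.75) = -2.65625, f(0.75) = -1.34375, f(1.75) = -9.21875, f(2) = -14, f(3) = -50.
Sum = Σ Δx_i · f(x_i).
Sum = -65.3984375.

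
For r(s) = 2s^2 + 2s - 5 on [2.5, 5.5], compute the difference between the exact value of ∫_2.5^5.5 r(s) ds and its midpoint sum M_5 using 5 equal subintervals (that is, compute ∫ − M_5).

0.18

Exact integral: ∫_2.5^5.5 r(s) ds = 109.5.
M_5 = 109.32.
Error = 109.5 − 109.32 = 0.18.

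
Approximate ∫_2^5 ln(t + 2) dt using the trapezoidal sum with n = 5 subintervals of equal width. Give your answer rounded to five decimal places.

Δt = (5 − 2)/5 = 0.6.
f(2) ≈ 1.38629, f(2.6) ≈ 1.52606, f(3.2) ≈ 1.64866, f(3.8) ≈ 1.75786, f(4.4) ≈ 1.85630, f(5) ≈ 1.94591.
T_5 = (Δt/2)·[f(t_0) + 2f(t_1) + ... + 2f(t_{4}) + f(t_5)].
Sum ≈ 5.07298.

5.07298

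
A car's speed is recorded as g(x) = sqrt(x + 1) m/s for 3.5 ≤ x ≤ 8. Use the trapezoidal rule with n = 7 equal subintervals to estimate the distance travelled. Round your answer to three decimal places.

11.634

Δx = (8 − 3.5)/7 = 9/14.
g(3.5) ≈ 2.121, g(29/7) ≈ 2.268, g(67/14) ≈ 2.405, g(38/7) ≈ 2.535, g(85/14) ≈ 2.659, g(47/7) ≈ 2.777, g(103/14) ≈ 2.891, g(8) ≈ 3.000.
T_7 = (Δx/2)·[g(x_0) + 2g(x_1) + ... + 2g(x_{6}) + g(x_7)].
Sum ≈ 11.634.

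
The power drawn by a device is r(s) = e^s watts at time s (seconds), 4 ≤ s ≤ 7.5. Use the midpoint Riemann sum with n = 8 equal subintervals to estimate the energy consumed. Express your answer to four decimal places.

1739.5378

Δs = (7.5 − 4)/8 = 0.4375.
Midpoints: 4.21875, 4.65625, 5.09375, 5.53125, 5.96875, 6.40625, 6.84375, 7.28125.
r(4.21875) ≈ 67.9485, r(4.65625) ≈ 105.2407, r(5.09375) ≈ 163.0000, r(5.53125) ≈ 252.4593, r(5.96875) ≈ 391.0166, r(6.40625) ≈ 605.6183, r(6.84375) ≈ 938.0000, r(7.28125) ≈ 1452.8029.
Sum = Δs · [r(4.21875) + r(4.65625) + r(5.09375) + ...].
Sum ≈ 1739.5378.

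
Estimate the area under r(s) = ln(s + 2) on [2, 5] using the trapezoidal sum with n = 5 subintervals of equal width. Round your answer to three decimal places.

5.073

Δs = (5 − 2)/5 = 0.6.
r(2) ≈ 1.386, r(2.6) ≈ 1.526, r(3.2) ≈ 1.649, r(3.8) ≈ 1.758, r(4.4) ≈ 1.856, r(5) ≈ 1.946.
T_5 = (Δs/2)·[r(s_0) + 2r(s_1) + ... + 2r(s_{4}) + r(s_5)].
Sum ≈ 5.073.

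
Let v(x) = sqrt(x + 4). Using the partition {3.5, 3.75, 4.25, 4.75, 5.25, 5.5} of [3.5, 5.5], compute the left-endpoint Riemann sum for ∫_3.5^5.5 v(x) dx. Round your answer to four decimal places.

5.7521

Subinterval widths: 0.25, 0.5, 0.5, 0.5, 0.25.
Left endpoints: 3.5, 3.75, 4.25, 4.75, 5.25.
v(3.5) ≈ 2.7386, v(3.75) ≈ 2.7839, v(4.25) ≈ 2.8723, v(4.75) ≈ 2.9580, v(5.25) ≈ 3.0414.
Sum = Σ Δx_i · v(x_i).
Sum ≈ 5.7521.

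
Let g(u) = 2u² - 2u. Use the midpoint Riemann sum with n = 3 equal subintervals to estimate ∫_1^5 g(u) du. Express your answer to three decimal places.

Δu = (5 − 1)/3 = 4/3.
Midpoints: 5/3, 3, 13/3.
g(5/3) = 20/9, g(3) = 12, g(13/3) = 260/9.
Sum = Δu · [g(5/3) + g(3) + g(13/3)].
Sum ≈ 57.481.

57.481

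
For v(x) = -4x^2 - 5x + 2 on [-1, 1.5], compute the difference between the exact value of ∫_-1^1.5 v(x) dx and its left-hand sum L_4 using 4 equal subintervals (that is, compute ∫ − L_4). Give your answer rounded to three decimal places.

-4.818

Exact integral: ∫_-1^1.5 v(x) dx ≈ -3.95833.
L_4 = 0.859375.
Error ≈ -3.95833 − 0.859375 ≈ -4.818.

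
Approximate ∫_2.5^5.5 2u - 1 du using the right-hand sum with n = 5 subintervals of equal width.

22.8

Δu = (5.5 − 2.5)/5 = 0.6.
Right endpoints: 3.1, 3.7, 4.3, 4.9, 5.5.
f(3.1) = 5.2, f(3.7) = 6.4, f(4.3) = 7.6, f(4.9) = 8.8, f(5.5) = 10.
Sum = Δu · [f(3.1) + f(3.7) + f(4.3) + f(4.9) + f(5.5)].
Sum = 22.8.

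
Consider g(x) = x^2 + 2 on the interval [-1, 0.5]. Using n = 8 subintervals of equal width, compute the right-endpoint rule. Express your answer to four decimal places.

Δx = (0.5 − (-1))/8 = 0.1875.
Right endpoints: -0.8125, -0.625, -0.4375, -0.25, -0.0625, 0.125, 0.3125, 0.5.
g(-0.8125) = 2.66015625, g(-0.625) = 2.390625, g(-0.4375) = 2.19140625, g(-0.25) = 2.0625, g(-0.0625) = 2.00390625, g(0.125) = 2.015625, g(0.3125) = 2.09765625, g(0.5) = 2.25.
Sum = Δx · [g(-0.8125) + g(-0.625) + g(-0.4375) + ...].
Sum ≈ 3.3135.

3.3135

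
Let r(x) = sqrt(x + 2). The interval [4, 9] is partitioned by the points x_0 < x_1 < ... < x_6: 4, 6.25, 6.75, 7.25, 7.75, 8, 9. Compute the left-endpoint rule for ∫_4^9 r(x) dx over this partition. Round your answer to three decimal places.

13.890

Subinterval widths: 2.25, 0.5, 0.5, 0.5, 0.25, 1.
Left endpoints: 4, 6.25, 6.75, 7.25, 7.75, 8.
r(4) ≈ 2.449, r(6.25) ≈ 2.872, r(6.75) ≈ 2.958, r(7.25) ≈ 3.041, r(7.75) ≈ 3.122, r(8) ≈ 3.162.
Sum = Σ Δx_i · r(x_i).
Sum ≈ 13.890.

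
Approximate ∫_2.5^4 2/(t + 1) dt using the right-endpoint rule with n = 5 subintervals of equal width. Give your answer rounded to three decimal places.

Δt = (4 − 2.5)/5 = 0.3.
Right endpoints: 2.8, 3.1, 3.4, 3.7, 4.
f(2.8) = 10/19, f(3.1) = 20/41, f(3.4) = 5/11, f(3.7) = 20/47, f(4) = 0.4.
Sum = Δt · [f(2.8) + f(3.1) + f(3.4) + f(3.7) + f(4)].
Sum ≈ 0.688.

0.688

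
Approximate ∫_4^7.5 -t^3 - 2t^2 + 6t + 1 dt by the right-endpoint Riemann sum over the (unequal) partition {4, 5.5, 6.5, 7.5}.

-1096.8125

Subinterval widths: 1.5, 1, 1.
Right endpoints: 5.5, 6.5, 7.5.
f(5.5) = -192.875, f(6.5) = -319.125, f(7.5) = -488.375.
Sum = Σ Δt_i · f(t_i).
Sum = -1096.8125.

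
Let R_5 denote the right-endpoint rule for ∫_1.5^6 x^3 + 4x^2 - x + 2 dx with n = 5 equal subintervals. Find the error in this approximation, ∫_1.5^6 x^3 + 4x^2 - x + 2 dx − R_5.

Exact integral: ∫_1.5^6 f(x) dx = 598.359375.
R_5 = 762.03.
Error = 598.359375 − 762.03 = -163.670625.

-163.670625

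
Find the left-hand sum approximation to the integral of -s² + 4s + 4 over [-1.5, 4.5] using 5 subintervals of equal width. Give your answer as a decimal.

Δs = (4.5 − (-1.5))/5 = 1.2.
Left endpoints: -1.5, -0.3, 0.9, 2.1, 3.3.
f(-1.5) = -4.25, f(-0.3) = 2.71, f(0.9) = 6.79, f(2.1) = 7.99, f(3.3) = 6.31.
Sum = Δs · [f(-1.5) + f(-0.3) + f(0.9) + f(2.1) + f(3.3)].
Sum = 23.46.

23.46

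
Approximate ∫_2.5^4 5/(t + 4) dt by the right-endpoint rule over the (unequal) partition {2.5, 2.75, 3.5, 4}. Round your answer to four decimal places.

Subinterval widths: 0.25, 0.75, 0.5.
Right endpoints: 2.75, 3.5, 4.
f(2.75) = 20/27, f(3.5) = 2/3, f(4) = 0.625.
Sum = Σ Δt_i · f(t_i).
Sum ≈ 0.9977.

0.9977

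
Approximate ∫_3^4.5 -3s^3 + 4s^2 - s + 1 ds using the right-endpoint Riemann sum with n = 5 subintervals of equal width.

Δs = (4.5 − 3)/5 = 0.3.
Right endpoints: 3.3, 3.6, 3.9, 4.2, 4.5.
f(3.3) = -66.551, f(3.6) = -90.728, f(3.9) = -120.017, f(4.2) = -154.904, f(4.5) = -195.875.
Sum = Δs · [f(3.3) + f(3.6) + f(3.9) + f(4.2) + f(4.5)].
Sum = -188.4225.

-188.4225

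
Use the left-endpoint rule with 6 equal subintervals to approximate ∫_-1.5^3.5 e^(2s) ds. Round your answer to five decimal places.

Δs = (3.5 − (-1.5))/6 = 5/6.
Left endpoints: -1.5, -2/3, 1/6, 1, 11/6, 8/3.
f(-1.5) ≈ 0.04979, f(-2/3) ≈ 0.26360, f(1/6) ≈ 1.39561, f(1) ≈ 7.38906, f(11/6) ≈ 39.12128, f(8/3) ≈ 207.12725.
Sum = Δs · [f(-1.5) + f(-2/3) + f(1/6) + ...].
Sum ≈ 212.78882.

212.78882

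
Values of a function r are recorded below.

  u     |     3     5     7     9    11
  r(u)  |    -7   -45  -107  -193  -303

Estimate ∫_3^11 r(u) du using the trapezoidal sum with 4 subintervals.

Δu = 2.
T_4 = (2/2)·[(-7) + 2·(-45) + 2·(-107) + 2·(-193) + (-303)] = -1000.

-1000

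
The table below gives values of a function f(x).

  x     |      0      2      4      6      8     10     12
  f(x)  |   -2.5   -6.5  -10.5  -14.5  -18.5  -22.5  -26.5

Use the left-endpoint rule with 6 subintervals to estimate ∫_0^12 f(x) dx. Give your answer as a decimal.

-150

Δx = 2.
Sum = 2·[(-2.5) + (-6.5) + (-10.5) + (-14.5) + (-18.5) + (-22.5)] = -150.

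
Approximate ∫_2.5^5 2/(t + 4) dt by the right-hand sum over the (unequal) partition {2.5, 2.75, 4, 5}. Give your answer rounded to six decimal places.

Subinterval widths: 0.25, 1.25, 1.
Right endpoints: 2.75, 4, 5.
f(2.75) = 8/27, f(4) = 0.25, f(5) = 2/9.
Sum = Σ Δt_i · f(t_i).
Sum ≈ 0.608796.

0.608796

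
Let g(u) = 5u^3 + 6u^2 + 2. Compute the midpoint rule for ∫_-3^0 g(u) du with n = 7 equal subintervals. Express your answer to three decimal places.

-40.492

Δu = (0 − (-3))/7 = 3/7.
Midpoints: -39/14, -33/14, -27/14, -1.5, -15/14, -9/14, -3/14.
g(-39/14) = -163343/2744, g(-33/14) = -82721/2744, g(-27/14) = -31691/2744, g(-1.5) = -1.375, g(-15/14) = 7513/2744, g(-9/14) = 8647/2744, g(-3/14) = 6109/2744.
Sum = Δu · [g(-39/14) + g(-33/14) + g(-27/14) + ...].
Sum ≈ -40.492.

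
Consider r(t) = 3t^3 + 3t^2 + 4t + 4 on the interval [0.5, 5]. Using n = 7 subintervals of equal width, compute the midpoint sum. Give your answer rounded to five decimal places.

656.77758

Δt = (5 − 0.5)/7 = 9/14.
Midpoints: 23/28, 41/28, 59/28, 2.75, 95/28, 113/28, 131/28.
r(23/28) = 240873/21952, r(41/28) = 564351/21952, r(59/28) = 1181373/21952, r(2.75) = 100.078125, r(95/28) = 3715953/21952, r(113/28) = 5843463/21952, r(131/28) = 8684421/21952.
Sum = Δt · [r(23/28) + r(41/28) + r(59/28) + ...].
Sum ≈ 656.77758.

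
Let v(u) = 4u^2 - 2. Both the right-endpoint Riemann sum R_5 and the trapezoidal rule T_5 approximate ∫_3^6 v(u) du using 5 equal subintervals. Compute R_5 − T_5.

R_5 = 279.12.
T_5 = 246.72.
R_5 − T_5 = 32.4.

32.4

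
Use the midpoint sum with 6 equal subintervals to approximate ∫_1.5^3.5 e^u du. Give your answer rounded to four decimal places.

28.5016

Δu = (3.5 − 1.5)/6 = 1/3.
Midpoints: 5/3, 2, 7/3, 8/3, 3, 10/3.
f(5/3) ≈ 5.2945, f(2) ≈ 7.3891, f(7/3) ≈ 10.3123, f(8/3) ≈ 14.3919, f(3) ≈ 20.0855, f(10/3) ≈ 28.0316.
Sum = Δu · [f(5/3) + f(2) + f(7/3) + ...].
Sum ≈ 28.5016.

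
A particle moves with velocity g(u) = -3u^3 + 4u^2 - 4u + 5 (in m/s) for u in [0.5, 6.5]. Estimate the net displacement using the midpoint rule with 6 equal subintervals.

Δu = (6.5 − 0.5)/6 = 1.
Midpoints: 1, 2, 3, 4, 5, 6.
g(1) = 2, g(2) = -11, g(3) = -52, g(4) = -139, g(5) = -290, g(6) = -523.
Sum = Δu · [g(1) + g(2) + g(3) + ...].
Sum = -1013.

-1013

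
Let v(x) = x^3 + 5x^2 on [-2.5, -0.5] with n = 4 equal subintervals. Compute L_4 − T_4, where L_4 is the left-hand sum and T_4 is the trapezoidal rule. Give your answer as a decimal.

L_4 = 19.75.
T_4 = 16.125.
L_4 − T_4 = 3.625.

3.625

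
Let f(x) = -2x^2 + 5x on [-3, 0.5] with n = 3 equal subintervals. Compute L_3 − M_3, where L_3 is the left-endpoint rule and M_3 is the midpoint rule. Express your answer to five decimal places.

L_3 ≈ -61.9629630.
M_3 ≈ -39.1643519.
L_3 − M_3 ≈ -22.79861.

-22.79861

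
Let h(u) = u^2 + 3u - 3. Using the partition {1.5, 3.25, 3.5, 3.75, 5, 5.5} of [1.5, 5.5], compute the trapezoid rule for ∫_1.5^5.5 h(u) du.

Subinterval widths: 1.75, 0.25, 0.25, 1.25, 0.5.
h(1.5) = 3.75, h(3.25) = 17.3125, h(3.5) = 19.75, h(3.75) = 22.3125, h(5) = 37, h(5.5) = 43.75.
On each subinterval the trapezoid contributes (Δu_i/2)·[h(u_{i-1}) + h(u_i)].
Sum = 85.578125.

85.578125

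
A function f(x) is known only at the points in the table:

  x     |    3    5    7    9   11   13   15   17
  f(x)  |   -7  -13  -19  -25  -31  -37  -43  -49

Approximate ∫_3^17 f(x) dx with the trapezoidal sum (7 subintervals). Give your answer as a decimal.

-392

Δx = 2.
T_7 = (2/2)·[(-7) + 2·(-13) + 2·(-19) + 2·(-25) + 2·(-31) + 2·(-37) + 2·(-43) + (-49)] = -392.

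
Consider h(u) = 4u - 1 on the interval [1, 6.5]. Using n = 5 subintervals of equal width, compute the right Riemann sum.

89.1

Δu = (6.5 − 1)/5 = 1.1.
Right endpoints: 2.1, 3.2, 4.3, 5.4, 6.5.
h(2.1) = 7.4, h(3.2) = 11.8, h(4.3) = 16.2, h(5.4) = 20.6, h(6.5) = 25.
Sum = Δu · [h(2.1) + h(3.2) + h(4.3) + h(5.4) + h(6.5)].
Sum = 89.1.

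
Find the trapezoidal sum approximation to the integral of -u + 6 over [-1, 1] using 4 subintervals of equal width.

12

Δu = (1 − (-1))/4 = 0.5.
f(-1) = 7, f(-0.5) = 6.5, f(0) = 6, f(0.5) = 5.5, f(1) = 5.
T_4 = (Δu/2)·[f(u_0) + 2f(u_1) + 2f(u_2) + 2f(u_3) + f(u_4)].
Sum = 12.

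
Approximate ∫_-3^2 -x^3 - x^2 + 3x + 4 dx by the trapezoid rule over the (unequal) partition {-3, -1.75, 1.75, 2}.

Subinterval widths: 1.25, 3.5, 0.25.
f(-3) = 13, f(-1.75) = 1.046875, f(1.75) = 0.828125, f(2) = -2.
On each subinterval the trapezoid contributes (Δx_i/2)·[f(x_{i-1}) + f(x_i)].
Sum = 11.9140625.

11.9140625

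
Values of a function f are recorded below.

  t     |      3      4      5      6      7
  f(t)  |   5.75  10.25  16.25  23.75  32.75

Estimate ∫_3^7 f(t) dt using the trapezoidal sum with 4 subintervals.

69.5

Δt = 1.
T_4 = (1/2)·[5.75 + 2·10.25 + 2·16.25 + 2·23.75 + 32.75] = 69.5.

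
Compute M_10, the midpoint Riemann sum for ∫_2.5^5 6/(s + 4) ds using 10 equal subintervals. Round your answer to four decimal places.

1.9524

Δs = (5 − 2.5)/10 = 0.25.
Midpoints: 2.625, 2.875, 3.125, 3.375, 3.625, 3.875, 4.125, 4.375, 4.625, 4.875.
f(2.625) = 48/53, f(2.875) = 48/55, f(3.125) = 16/19, f(3.375) = 48/59, f(3.625) = 48/61, f(3.875) = 16/21, f(4.125) = 48/65, f(4.375) = 48/67, f(4.625) = 16/23, f(4.875) = 48/71.
Sum = Δs · [f(2.625) + f(2.875) + f(3.125) + ...].
Sum ≈ 1.9524.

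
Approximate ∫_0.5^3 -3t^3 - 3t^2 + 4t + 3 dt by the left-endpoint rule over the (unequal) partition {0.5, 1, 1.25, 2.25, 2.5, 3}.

-36.01171875

Subinterval widths: 0.5, 0.25, 1, 0.25, 0.5.
Left endpoints: 0.5, 1, 1.25, 2.25, 2.5.
f(0.5) = 3.875, f(1) = 1, f(1.25) = -2.546875, f(2.25) = -37.359375, f(2.5) = -52.625.
Sum = Σ Δt_i · f(t_i).
Sum = -36.01171875.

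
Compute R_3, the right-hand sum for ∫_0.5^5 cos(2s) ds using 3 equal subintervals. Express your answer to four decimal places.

Δs = (5 − 0.5)/3 = 1.5.
Right endpoints: 2, 3.5, 5.
f(2) ≈ -0.6536, f(3.5) ≈ 0.7539, f(5) ≈ -0.8391.
Sum = Δs · [f(2) + f(3.5) + f(5)].
Sum ≈ -1.1082.

-1.1082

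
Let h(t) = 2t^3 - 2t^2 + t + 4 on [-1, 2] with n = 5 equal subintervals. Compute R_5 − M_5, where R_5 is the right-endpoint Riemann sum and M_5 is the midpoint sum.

R_5 = 19.68.
M_5 = 14.91.
R_5 − M_5 = 4.77.

4.77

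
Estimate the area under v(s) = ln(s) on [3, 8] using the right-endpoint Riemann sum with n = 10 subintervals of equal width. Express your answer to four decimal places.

Δs = (8 − 3)/10 = 0.5.
Right endpoints: 3.5, 4, 4.5, 5, 5.5, 6, 6.5, 7, 7.5, 8.
v(3.5) ≈ 1.2528, v(4) ≈ 1.3863, v(4.5) ≈ 1.5041, v(5) ≈ 1.6094, v(5.5) ≈ 1.7047, v(6) ≈ 1.7918, v(6.5) ≈ 1.8718, v(7) ≈ 1.9459, v(7.5) ≈ 2.0149, v(8) ≈ 2.0794.
Sum = Δs · [v(3.5) + v(4) + v(4.5) + ...].
Sum ≈ 8.5806.

8.5806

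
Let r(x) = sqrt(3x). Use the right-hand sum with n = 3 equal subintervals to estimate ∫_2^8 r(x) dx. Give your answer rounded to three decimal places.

Δx = (8 − 2)/3 = 2.
Right endpoints: 4, 6, 8.
r(4) ≈ 3.464, r(6) ≈ 4.243, r(8) ≈ 4.899.
Sum = Δx · [r(4) + r(6) + r(8)].
Sum ≈ 25.211.

25.211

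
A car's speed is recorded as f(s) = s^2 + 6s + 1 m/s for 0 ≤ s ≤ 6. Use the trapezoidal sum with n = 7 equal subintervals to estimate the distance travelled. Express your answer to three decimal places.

Δs = (6 − 0)/7 = 6/7.
f(0) = 1, f(6/7) = 337/49, f(12/7) = 697/49, f(18/7) = 1129/49, f(24/7) = 1633/49, f(30/7) = 2209/49, f(36/7) = 2857/49, f(6) = 73.
T_7 = (Δs/2)·[f(s_0) + 2f(s_1) + ... + 2f(s_{6}) + f(s_7)].
Sum ≈ 186.735.

186.735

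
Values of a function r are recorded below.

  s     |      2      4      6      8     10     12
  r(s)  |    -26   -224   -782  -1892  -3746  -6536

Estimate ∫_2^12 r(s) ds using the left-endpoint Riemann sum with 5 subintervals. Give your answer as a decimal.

-13340

Δs = 2.
Sum = 2·[(-26) + (-224) + (-782) + (-1892) + (-3746)] = -13340.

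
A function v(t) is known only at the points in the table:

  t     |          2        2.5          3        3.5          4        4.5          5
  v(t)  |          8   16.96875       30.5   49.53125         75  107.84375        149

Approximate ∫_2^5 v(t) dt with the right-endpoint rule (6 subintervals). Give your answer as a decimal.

214.421875

Δt = 0.5.
Sum = 0.5·[16.96875 + 30.5 + 49.53125 + 75 + 107.84375 + 149] = 214.421875.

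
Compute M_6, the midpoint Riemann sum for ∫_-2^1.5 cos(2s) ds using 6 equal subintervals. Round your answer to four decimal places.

Δs = (1.5 − (-2))/6 = 7/12.
Midpoints: -41/24, -1.125, -13/24, 1/24, 0.625, 29/24.
f(-41/24) ≈ -0.9624, f(-1.125) ≈ -0.6282, f(-13/24) ≈ 0.4684, f(1/24) ≈ 0.9965, f(0.625) ≈ 0.3153, f(29/24) ≈ -0.7485.
Sum = Δs · [f(-41/24) + f(-1.125) + f(-13/24) + ...].
Sum ≈ -0.3260.

-0.3260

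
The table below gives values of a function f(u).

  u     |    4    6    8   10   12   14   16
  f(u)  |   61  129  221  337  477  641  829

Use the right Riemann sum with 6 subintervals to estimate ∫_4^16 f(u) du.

Δu = 2.
Sum = 2·[129 + 221 + 337 + 477 + 641 + 829] = 5268.

5268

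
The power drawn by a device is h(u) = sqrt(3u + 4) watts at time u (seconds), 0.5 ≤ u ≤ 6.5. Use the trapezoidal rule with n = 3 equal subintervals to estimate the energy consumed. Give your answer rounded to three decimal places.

22.342

Δu = (6.5 − 0.5)/3 = 2.
h(0.5) ≈ 2.345, h(2.5) ≈ 3.391, h(4.5) ≈ 4.183, h(6.5) ≈ 4.848.
T_3 = (Δu/2)·[h(u_0) + 2h(u_1) + 2h(u_2) + h(u_3)].
Sum ≈ 22.342.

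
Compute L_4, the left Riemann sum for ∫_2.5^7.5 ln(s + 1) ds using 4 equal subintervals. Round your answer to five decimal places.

Δs = (7.5 − 2.5)/4 = 1.25.
Left endpoints: 2.5, 3.75, 5, 6.25.
f(2.5) ≈ 1.25276, f(3.75) ≈ 1.55814, f(5) ≈ 1.79176, f(6.25) ≈ 1.98100.
Sum = Δs · [f(2.5) + f(3.75) + f(5) + f(6.25)].
Sum ≈ 8.22959.

8.22959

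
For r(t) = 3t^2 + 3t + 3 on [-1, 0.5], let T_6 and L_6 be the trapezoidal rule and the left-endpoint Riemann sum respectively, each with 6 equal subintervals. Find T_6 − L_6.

T_6 = 4.546875.
L_6 = 4.265625.
T_6 − L_6 = 0.28125.

0.28125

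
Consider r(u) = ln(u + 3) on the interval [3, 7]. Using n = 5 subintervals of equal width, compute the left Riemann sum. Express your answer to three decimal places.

Δu = (7 − 3)/5 = 0.8.
Left endpoints: 3, 3.8, 4.6, 5.4, 6.2.
r(3) ≈ 1.792, r(3.8) ≈ 1.917, r(4.6) ≈ 2.028, r(5.4) ≈ 2.128, r(6.2) ≈ 2.219.
Sum = Δu · [r(3) + r(3.8) + r(4.6) + r(5.4) + r(6.2)].
Sum ≈ 8.067.

8.067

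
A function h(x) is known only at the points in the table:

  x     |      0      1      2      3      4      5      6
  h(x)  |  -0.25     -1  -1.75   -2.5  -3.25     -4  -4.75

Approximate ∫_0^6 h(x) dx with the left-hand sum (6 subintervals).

Δx = 1.
Sum = 1·[(-0.25) + (-1) + (-1.75) + (-2.5) + (-3.25) + (-4)] = -12.75.

-12.75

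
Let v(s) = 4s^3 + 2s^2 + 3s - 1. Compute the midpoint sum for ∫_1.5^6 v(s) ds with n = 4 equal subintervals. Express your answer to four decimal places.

1456.5059

Δs = (6 − 1.5)/4 = 1.125.
Midpoints: 2.0625, 3.1875, 4.3125, 5.4375.
v(2.0625) = 49961/1024, v(3.1875) = 162227/1024, v(4.3125) = 378821/1024, v(5.4375) = 734735/1024.
Sum = Δs · [v(2.0625) + v(3.1875) + v(4.3125) + v(5.4375)].
Sum ≈ 1456.5059.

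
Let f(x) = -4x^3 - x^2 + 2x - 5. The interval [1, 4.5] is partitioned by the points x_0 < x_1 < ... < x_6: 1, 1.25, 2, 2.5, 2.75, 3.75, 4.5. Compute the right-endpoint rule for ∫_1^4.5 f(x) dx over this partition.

Subinterval widths: 0.25, 0.75, 0.5, 0.25, 1, 0.75.
Right endpoints: 1.25, 2, 2.5, 2.75, 3.75, 4.5.
f(1.25) = -11.875, f(2) = -37, f(2.5) = -68.75, f(2.75) = -90.25, f(3.75) = -222.5, f(4.5) = -380.75.
Sum = Σ Δx_i · f(x_i).
Sum = -595.71875.

-595.71875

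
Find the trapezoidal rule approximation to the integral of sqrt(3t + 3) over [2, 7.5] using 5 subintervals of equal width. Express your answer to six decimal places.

Δt = (7.5 − 2)/5 = 1.1.
f(2) ≈ 3.000000, f(3.1) ≈ 3.507136, f(4.2) ≈ 3.949684, f(5.3) ≈ 4.347413, f(6.4) ≈ 4.711688, f(7.5) ≈ 5.049752.
T_5 = (Δt/2)·[f(t_0) + 2f(t_1) + ... + 2f(t_{4}) + f(t_5)].
Sum ≈ 22.594876.

22.594876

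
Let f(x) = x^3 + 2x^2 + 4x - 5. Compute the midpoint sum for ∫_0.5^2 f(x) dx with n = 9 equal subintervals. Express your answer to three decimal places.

9.214

Δx = (2 − 0.5)/9 = 1/6.
Midpoints: 7/12, 0.75, 11/12, 13/12, 1.25, 17/12, 19/12, 1.75, 23/12.
f(7/12) = -3089/1728, f(0.75) = -0.453125, f(11/12) = 1931/1728, f(13/12) = 5101/1728, f(1.25) = 5.078125, f(17/12) = 13001/1728, f(19/12) = 17827/1728, f(1.75) = 13.484375, f(23/12) = 29471/1728.
Sum = Δx · [f(7/12) + f(0.75) + f(11/12) + ...].
Sum ≈ 9.214.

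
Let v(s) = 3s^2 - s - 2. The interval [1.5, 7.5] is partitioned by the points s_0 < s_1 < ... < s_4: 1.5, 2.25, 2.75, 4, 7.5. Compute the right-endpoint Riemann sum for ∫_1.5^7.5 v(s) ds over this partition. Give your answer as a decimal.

627.046875

Subinterval widths: 0.75, 0.5, 1.25, 3.5.
Right endpoints: 2.25, 2.75, 4, 7.5.
v(2.25) = 10.9375, v(2.75) = 17.9375, v(4) = 42, v(7.5) = 159.25.
Sum = Σ Δs_i · v(s_i).
Sum = 627.046875.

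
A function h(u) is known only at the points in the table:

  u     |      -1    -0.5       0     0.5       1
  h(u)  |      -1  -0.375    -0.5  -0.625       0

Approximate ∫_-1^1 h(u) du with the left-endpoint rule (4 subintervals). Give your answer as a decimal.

-1.25

Δu = 0.5.
Sum = 0.5·[(-1) + (-0.375) + (-0.5) + (-0.625)] = -1.25.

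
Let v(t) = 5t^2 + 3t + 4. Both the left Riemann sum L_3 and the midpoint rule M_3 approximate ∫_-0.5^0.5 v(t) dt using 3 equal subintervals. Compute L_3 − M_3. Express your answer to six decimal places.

L_3 ≈ 4.00925926.
M_3 ≈ 4.37037037.
L_3 − M_3 ≈ -0.361111.

-0.361111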